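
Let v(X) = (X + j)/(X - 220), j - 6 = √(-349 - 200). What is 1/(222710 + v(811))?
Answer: 77788854357/17324463289370878 - 1773*I*√61/17324463289370878 ≈ 4.4901e-6 - 7.9931e-13*I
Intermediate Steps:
j = 6 + 3*I*√61 (j = 6 + √(-349 - 200) = 6 + √(-549) = 6 + 3*I*√61 ≈ 6.0 + 23.431*I)
v(X) = (6 + X + 3*I*√61)/(-220 + X) (v(X) = (X + (6 + 3*I*√61))/(X - 220) = (6 + X + 3*I*√61)/(-220 + X))
1/(222710 + v(811)) = 1/(222710 + (6 + 811 + 3*I*√61)/(-220 + 811)) = 1/(222710 + (817 + 3*I*√61)/591) = 1/(222710 + (817/591 + I*√61/197)) = 1/(131622427/591 + I*√61/197)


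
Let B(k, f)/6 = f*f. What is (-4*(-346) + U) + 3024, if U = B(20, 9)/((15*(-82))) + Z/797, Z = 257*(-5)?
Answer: 719873098/163385 ≈ 4406.0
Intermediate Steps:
Z = -1285
B(k, f) = 6*f² (B(k, f) = 6*(f*f) = 6*f²)
U = -327982/163385 (U = (6*9²)/((15*(-82))) - 1285/797 = (6*81)/(-1230) - 1285*1/797 = 486*(-1/1230) - 1285/797 = -81/205 - 1285/797 = -327982/163385 ≈ -2.0074)
(-4*(-346) + U) + 3024 = (-4*(-346) - 327982/163385) + 3024 = (1384 - 327982/163385) + 3024 = 225796858/163385 + 3024 = 719873098/163385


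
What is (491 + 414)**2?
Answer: 819025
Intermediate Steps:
(491 + 414)**2 = 905**2 = 819025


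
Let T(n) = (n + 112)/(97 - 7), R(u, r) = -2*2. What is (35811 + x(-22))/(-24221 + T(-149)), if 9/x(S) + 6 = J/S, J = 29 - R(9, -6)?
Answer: -3222882/2179927 ≈ -1.4784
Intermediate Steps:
R(u, r) = -4
T(n) = 56/45 + n/90 (T(n) = (112 + n)/90 = (112 + n)*(1/90) = 56/45 + n/90)
J = 33 (J = 29 - 1*(-4) = 29 + 4 = 33)
x(S) = 9/(-6 + 33/S)
(35811 + x(-22))/(-24221 + T(-149)) = (35811 - 3*(-22)/(-11 + 2*(-22)))/(-24221 + (56/45 + (1/90)*(-149))) = (35811 - 3*(-22)/(-11 - 44))/(-24221 + (56/45 - 149/90)) = (35811 - 3*(-22)/(-55))/(-24221 - 37/90) = (35811 - 3*(-22)*(-1/55))/(-2179927/90) = (35811 - 6/5)*(-90/2179927) = (179049/5)*(-90/2179927) = -3222882/2179927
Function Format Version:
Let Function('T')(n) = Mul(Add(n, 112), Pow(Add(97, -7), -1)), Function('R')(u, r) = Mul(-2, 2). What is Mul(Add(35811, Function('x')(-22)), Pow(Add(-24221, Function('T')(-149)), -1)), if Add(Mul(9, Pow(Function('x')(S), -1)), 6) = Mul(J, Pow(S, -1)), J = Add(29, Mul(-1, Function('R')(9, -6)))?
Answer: Rational(-3222882, 2179927) ≈ -1.4784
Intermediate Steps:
Function('R')(u, r) = -4
Function('T')(n) = Add(Rational(56, 45), Mul(Rational(1, 90), n)) (Function('T')(n) = Mul(Add(112, n), Pow(90, -1)) = Mul(Add(112, n), Rational(1, 90)) = Add(Rational(56, 45), Mul(Rational(1, 90), n)))
J = 33 (J = Add(29, Mul(-1, -4)) = Add(29, 4) = 33)
Function('x')(S) = Mul(9, Pow(Add(-6, Mul(33, Pow(S, -1))), -1))
Mul(Add(35811, Function('x')(-22)), Pow(Add(-24221, Function('T')(-149)), -1)) = Mul(Add(35811, Mul(-3, -22, Pow(Add(-11, Mul(2, -22)), -1))), Pow(Add(-24221, Add(Rational(56, 45), Mul(Rational(1, 90), -149))), -1)) = Mul(Add(35811, Mul(-3, -22, Pow(Add(-11, -44), -1))), Pow(Add(-24221, Add(Rational(56, 45), Rational(-149, 90))), -1)) = Mul(Add(35811, Mul(-3, -22, Pow(-55, -1))), Pow(Add(-24221, Rational(-37, 90)), -1)) = Mul(Add(35811, Mul(-3, -22, Rational(-1, 55))), Pow(Rational(-2179927, 90), -1)) = Mul(Add(35811, Rational(-6, 5)), Rational(-90, 2179927)) = Mul(Rational(179049, 5), Rational(-90, 2179927)) = Rational(-3222882, 2179927)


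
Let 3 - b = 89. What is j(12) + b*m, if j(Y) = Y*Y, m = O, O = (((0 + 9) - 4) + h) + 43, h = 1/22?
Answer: -43867/11 ≈ -3987.9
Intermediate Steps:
b = -86 (b = 3 - 1*89 = 3 - 89 = -86)
h = 1/22 ≈ 0.045455
O = 1057/22 (O = (((0 + 9) - 4) + 1/22) + 43 = ((9 - 4) + 1/22) + 43 = (5 + 1/22) + 43 = 111/22 + 43 = 1057/22 ≈ 48.045)
m = 1057/22 ≈ 48.045
j(Y) = Y²
j(12) + b*m = 12² - 86*1057/22 = 144 - 45451/11 = -43867/11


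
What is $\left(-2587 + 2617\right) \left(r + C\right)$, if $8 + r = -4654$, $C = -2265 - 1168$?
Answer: $-242850$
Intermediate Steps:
$C = -3433$
$r = -4662$ ($r = -8 - 4654 = -4662$)
$\left(-2587 + 2617\right) \left(r + C\right) = \left(-2587 + 2617\right) \left(-4662 - 3433\right) = 30 \left(-8095\right) = -242850$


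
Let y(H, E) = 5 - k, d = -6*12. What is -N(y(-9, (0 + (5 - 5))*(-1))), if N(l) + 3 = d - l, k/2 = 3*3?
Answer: 62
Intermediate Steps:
d = -72
k = 18 (k = 2*(3*3) = 2*9 = 18)
y(H, E) = -13 (y(H, E) = 5 - 1*18 = 5 - 18 = -13)
N(l) = -75 - l (N(l) = -3 + (-72 - l) = -75 - l)
-N(y(-9, (0 + (5 - 5))*(-1))) = -(-75 - 1*(-13)) = -(-75 + 13) = -1*(-62) = 62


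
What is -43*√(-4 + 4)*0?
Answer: 0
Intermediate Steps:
-43*√(-4 + 4)*0 = -43*√0*0 = -0*0 = -43*0 = 0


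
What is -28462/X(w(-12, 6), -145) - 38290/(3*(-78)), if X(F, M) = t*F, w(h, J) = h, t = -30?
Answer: 197897/2340 ≈ 84.571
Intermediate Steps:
X(F, M) = -30*F
-28462/X(w(-12, 6), -145) - 38290/(3*(-78)) = -28462/((-30*(-12))) - 38290/(3*(-78)) = -28462/360 - 38290/(-234) = -28462*1/360 - 38290*(-1/234) = -14231/180 + 19145/117 = 197897/2340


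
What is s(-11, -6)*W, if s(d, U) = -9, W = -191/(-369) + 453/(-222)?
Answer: 41585/3034 ≈ 13.706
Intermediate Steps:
W = -41585/27306 (W = -191*(-1/369) + 453*(-1/222) = 191/369 - 151/74 = -41585/27306 ≈ -1.5229)
s(-11, -6)*W = -9*(-41585/27306) = 41585/3034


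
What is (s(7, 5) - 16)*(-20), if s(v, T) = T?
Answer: 220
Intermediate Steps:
(s(7, 5) - 16)*(-20) = (5 - 16)*(-20) = -11*(-20) = 220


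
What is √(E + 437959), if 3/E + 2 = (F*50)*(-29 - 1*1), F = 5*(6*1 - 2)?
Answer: 11*√3257980634230/30002 ≈ 661.79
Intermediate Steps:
F = 20 (F = 5*(6 - 2) = 5*4 = 20)
E = -3/30002 (E = 3/(-2 + (20*50)*(-29 - 1*1)) = 3/(-2 + 1000*(-29 - 1)) = 3/(-2 + 1000*(-30)) = 3/(-2 - 30000) = 3/(-30002) = 3*(-1/30002) = -3/30002 ≈ -9.9993e-5)
√(E + 437959) = √(-3/30002 + 437959) = √(13139645915/30002) = 11*√3257980634230/30002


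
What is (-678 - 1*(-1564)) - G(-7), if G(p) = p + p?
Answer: 900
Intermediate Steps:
G(p) = 2*p
(-678 - 1*(-1564)) - G(-7) = (-678 - 1*(-1564)) - 2*(-7) = (-678 + 1564) - 1*(-14) = 886 + 14 = 900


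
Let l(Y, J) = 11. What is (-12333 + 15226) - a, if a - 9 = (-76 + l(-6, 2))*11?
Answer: 3599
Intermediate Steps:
a = -706 (a = 9 + (-76 + 11)*11 = 9 - 65*11 = 9 - 715 = -706)
(-12333 + 15226) - a = (-12333 + 15226) - 1*(-706) = 2893 + 706 = 3599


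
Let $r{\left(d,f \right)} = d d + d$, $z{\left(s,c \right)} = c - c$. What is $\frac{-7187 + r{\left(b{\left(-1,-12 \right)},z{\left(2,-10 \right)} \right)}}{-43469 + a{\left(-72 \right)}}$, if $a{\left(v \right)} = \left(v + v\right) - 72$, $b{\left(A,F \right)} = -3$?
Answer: $\frac{7181}{43685} \approx 0.16438$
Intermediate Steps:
$z{\left(s,c \right)} = 0$
$r{\left(d,f \right)} = d + d^{2}$ ($r{\left(d,f \right)} = d^{2} + d = d + d^{2}$)
$a{\left(v \right)} = -72 + 2 v$ ($a{\left(v \right)} = 2 v - 72 = -72 + 2 v$)
$\frac{-7187 + r{\left(b{\left(-1,-12 \right)},z{\left(2,-10 \right)} \right)}}{-43469 + a{\left(-72 \right)}} = \frac{-7187 - 3 \left(1 - 3\right)}{-43469 + \left(-72 + 2 \left(-72\right)\right)} = \frac{-7187 - -6}{-43469 - 216} = \frac{-7187 + 6}{-43469 - 216} = - \frac{7181}{-43685} = \left(-7181\right) \left(- \frac{1}{43685}\right) = \frac{7181}{43685}$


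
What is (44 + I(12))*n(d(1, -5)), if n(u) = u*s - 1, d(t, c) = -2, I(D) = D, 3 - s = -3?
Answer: -728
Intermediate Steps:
s = 6 (s = 3 - 1*(-3) = 3 + 3 = 6)
n(u) = -1 + 6*u (n(u) = u*6 - 1 = 6*u - 1 = -1 + 6*u)
(44 + I(12))*n(d(1, -5)) = (44 + 12)*(-1 + 6*(-2)) = 56*(-1 - 12) = 56*(-13) = -728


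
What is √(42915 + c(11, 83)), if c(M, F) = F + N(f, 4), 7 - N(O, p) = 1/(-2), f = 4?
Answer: √172022/2 ≈ 207.38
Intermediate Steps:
N(O, p) = 15/2 (N(O, p) = 7 - 1/(-2) = 7 - 1*(-½) = 7 + ½ = 15/2)
c(M, F) = 15/2 + F (c(M, F) = F + 15/2 = 15/2 + F)
√(42915 + c(11, 83)) = √(42915 + (15/2 + 83)) = √(42915 + 181/2) = √(86011/2) = √172022/2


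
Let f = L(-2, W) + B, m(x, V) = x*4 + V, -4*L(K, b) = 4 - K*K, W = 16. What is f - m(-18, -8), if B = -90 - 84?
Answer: -94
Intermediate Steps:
L(K, b) = -1 + K²/4 (L(K, b) = -(4 - K*K)/4 = -(4 - K²)/4 = -1 + K²/4)
B = -174
m(x, V) = V + 4*x (m(x, V) = 4*x + V = V + 4*x)
f = -174 (f = (-1 + (¼)*(-2)²) - 174 = (-1 + (¼)*4) - 174 = (-1 + 1) - 174 = 0 - 174 = -174)
f - m(-18, -8) = -174 - (-8 + 4*(-18)) = -174 - (-8 - 72) = -174 - 1*(-80) = -174 + 80 = -94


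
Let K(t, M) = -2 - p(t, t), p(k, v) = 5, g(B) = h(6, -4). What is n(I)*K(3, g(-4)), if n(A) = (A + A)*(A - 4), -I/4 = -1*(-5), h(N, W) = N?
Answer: -6720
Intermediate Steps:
g(B) = 6
K(t, M) = -7 (K(t, M) = -2 - 1*5 = -2 - 5 = -7)
I = -20 (I = -(-4)*(-5) = -4*5 = -20)
n(A) = 2*A*(-4 + A) (n(A) = (2*A)*(-4 + A) = 2*A*(-4 + A))
n(I)*K(3, g(-4)) = (2*(-20)*(-4 - 20))*(-7) = (2*(-20)*(-24))*(-7) = 960*(-7) = -6720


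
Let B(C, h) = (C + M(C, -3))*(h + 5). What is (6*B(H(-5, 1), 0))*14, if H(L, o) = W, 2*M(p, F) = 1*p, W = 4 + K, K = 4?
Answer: 5040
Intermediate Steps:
W = 8 (W = 4 + 4 = 8)
M(p, F) = p/2 (M(p, F) = (1*p)/2 = p/2)
H(L, o) = 8
B(C, h) = 3*C*(5 + h)/2 (B(C, h) = (C + C/2)*(h + 5) = (3*C/2)*(5 + h) = 3*C*(5 + h)/2)
(6*B(H(-5, 1), 0))*14 = (6*((3/2)*8*(5 + 0)))*14 = (6*((3/2)*8*5))*14 = (6*60)*14 = 360*14 = 5040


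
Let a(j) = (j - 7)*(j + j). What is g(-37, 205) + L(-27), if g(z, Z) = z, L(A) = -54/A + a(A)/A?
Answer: -103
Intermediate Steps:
a(j) = 2*j*(-7 + j) (a(j) = (-7 + j)*(2*j) = 2*j*(-7 + j))
L(A) = -14 - 54/A + 2*A (L(A) = -54/A + (2*A*(-7 + A))/A = -54/A + (-14 + 2*A) = -14 - 54/A + 2*A)
g(-37, 205) + L(-27) = -37 + (-14 - 54/(-27) + 2*(-27)) = -37 + (-14 - 54*(-1/27) - 54) = -37 + (-14 + 2 - 54) = -37 - 66 = -103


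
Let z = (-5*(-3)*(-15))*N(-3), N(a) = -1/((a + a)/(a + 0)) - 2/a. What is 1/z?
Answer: -2/75 ≈ -0.026667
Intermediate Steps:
N(a) = -½ - 2/a (N(a) = -1/((2*a)/a) - 2/a = -1/2 - 2/a = -1*½ - 2/a = -½ - 2/a)
z = -75/2 (z = (-5*(-3)*(-15))*((½)*(-4 - 1*(-3))/(-3)) = (15*(-15))*((½)*(-⅓)*(-4 + 3)) = -225*(-1)*(-1)/(2*3) = -225*⅙ = -75/2 ≈ -37.500)
1/z = 1/(-75/2) = -2/75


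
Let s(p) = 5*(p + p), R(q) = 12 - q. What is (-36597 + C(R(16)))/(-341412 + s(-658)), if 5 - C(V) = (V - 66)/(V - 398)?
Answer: 7355027/69946392 ≈ 0.10515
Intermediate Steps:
s(p) = 10*p (s(p) = 5*(2*p) = 10*p)
C(V) = 5 - (-66 + V)/(-398 + V) (C(V) = 5 - (V - 66)/(V - 398) = 5 - (-66 + V)/(-398 + V))
(-36597 + C(R(16)))/(-341412 + s(-658)) = (-36597 + 4*(-481 + (12 - 1*16))/(-398 + (12 - 1*16)))/(-341412 + 10*(-658)) = (-36597 + 4*(-481 + (12 - 16))/(-398 + (12 - 16)))/(-341412 - 6580) = (-36597 + 4*(-481 - 4)/(-398 - 4))/(-347992) = (-36597 + 4*(-485)/(-402))*(-1/347992) = (-36597 + 4*(-1/402)*(-485))*(-1/347992) = (-36597 + 970/201)*(-1/347992) = -7355027/201*(-1/347992) = 7355027/69946392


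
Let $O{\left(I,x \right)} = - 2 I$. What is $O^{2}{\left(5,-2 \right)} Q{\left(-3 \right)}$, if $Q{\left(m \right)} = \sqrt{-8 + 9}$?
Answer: $100$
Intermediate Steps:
$Q{\left(m \right)} = 1$ ($Q{\left(m \right)} = \sqrt{1} = 1$)
$O^{2}{\left(5,-2 \right)} Q{\left(-3 \right)} = \left(\left(-2\right) 5\right)^{2} \cdot 1 = \left(-10\right)^{2} \cdot 1 = 100 \cdot 1 = 100$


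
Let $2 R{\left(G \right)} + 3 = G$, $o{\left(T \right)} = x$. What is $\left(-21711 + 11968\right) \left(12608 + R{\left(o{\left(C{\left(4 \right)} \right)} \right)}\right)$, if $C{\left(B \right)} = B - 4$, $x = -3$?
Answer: $-122810515$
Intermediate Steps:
$C{\left(B \right)} = -4 + B$
$o{\left(T \right)} = -3$
$R{\left(G \right)} = - \frac{3}{2} + \frac{G}{2}$
$\left(-21711 + 11968\right) \left(12608 + R{\left(o{\left(C{\left(4 \right)} \right)} \right)}\right) = \left(-21711 + 11968\right) \left(12608 + \left(- \frac{3}{2} + \frac{1}{2} \left(-3\right)\right)\right) = - 9743 \left(12608 - 3\right) = \left(-9743\right) 12605 = -122810515$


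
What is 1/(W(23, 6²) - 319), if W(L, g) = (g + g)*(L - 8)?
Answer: 1/761 ≈ 0.0013141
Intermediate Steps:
W(L, g) = 2*g*(-8 + L) (W(L, g) = (2*g)*(-8 + L) = 2*g*(-8 + L))
1/(W(23, 6²) - 319) = 1/(2*6²*(-8 + 23) - 319) = 1/(2*36*15 - 319) = 1/(1080 - 319) = 1/761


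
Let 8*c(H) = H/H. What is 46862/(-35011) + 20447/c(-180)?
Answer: 5726912474/35011 ≈ 1.6357e+5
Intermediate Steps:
c(H) = 1/8 (c(H) = (H/H)/8 = (1/8)*1 = 1/8)
46862/(-35011) + 20447/c(-180) = 46862/(-35011) + 20447/(1/8) = 46862*(-1/35011) + 20447*8 = -46862/35011 + 163576 = 5726912474/35011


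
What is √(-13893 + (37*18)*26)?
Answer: √3423 ≈ 58.506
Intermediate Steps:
√(-13893 + (37*18)*26) = √(-13893 + 666*26) = √(-13893 + 17316) = √3423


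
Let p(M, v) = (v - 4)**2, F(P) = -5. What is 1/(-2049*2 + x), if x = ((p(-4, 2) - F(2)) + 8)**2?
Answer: -1/3809 ≈ -0.00026254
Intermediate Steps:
p(M, v) = (-4 + v)**2
x = 289 (x = (((-4 + 2)**2 - 1*(-5)) + 8)**2 = (((-2)**2 + 5) + 8)**2 = ((4 + 5) + 8)**2 = (9 + 8)**2 = 17**2 = 289)
1/(-2049*2 + x) = 1/(-2049*2 + 289) = 1/(-4098 + 289) = 1/(-3809) = -1/3809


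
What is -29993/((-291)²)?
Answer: -29993/84681 ≈ -0.35419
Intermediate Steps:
-29993/((-291)²) = -29993/84681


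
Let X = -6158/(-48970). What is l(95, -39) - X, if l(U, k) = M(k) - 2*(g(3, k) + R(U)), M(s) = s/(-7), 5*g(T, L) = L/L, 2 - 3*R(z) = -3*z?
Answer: -95786318/514185 ≈ -186.29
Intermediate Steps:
R(z) = ⅔ + z (R(z) = ⅔ - (-1)*z = ⅔ + z)
X = 3079/24485 (X = -6158*(-1/48970) = 3079/24485 ≈ 0.12575)
g(T, L) = ⅕ (g(T, L) = (L/L)/5 = (⅕)*1 = ⅕)
M(s) = -s/7 (M(s) = s*(-⅐) = -s/7)
l(U, k) = -26/15 - 2*U - k/7 (l(U, k) = -k/7 - 2*(⅕ + (⅔ + U)) = -k/7 - 2*(13/15 + U) = -k/7 - (26/15 + 2*U) = -k/7 + (-26/15 - 2*U) = -26/15 - 2*U - k/7)
l(95, -39) - X = (-26/15 - 2*95 - ⅐*(-39)) - 1*3079/24485 = (-26/15 - 190 + 39/7) - 3079/24485 = -19547/105 - 3079/24485 = -95786318/514185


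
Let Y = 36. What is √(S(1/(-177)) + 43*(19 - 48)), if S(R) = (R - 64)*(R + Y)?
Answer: I*√111244322/177 ≈ 59.589*I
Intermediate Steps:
S(R) = (-64 + R)*(36 + R) (S(R) = (R - 64)*(R + 36) = (-64 + R)*(36 + R))
√(S(1/(-177)) + 43*(19 - 48)) = √((-2304 + (1/(-177))² - 28/(-177)) + 43*(19 - 48)) = √((-2304 + (-1/177)² - 28*(-1/177)) + 43*(-29)) = √((-2304 + 1/31329 + 28/177) - 1247) = √(-72177059/31329 - 1247) = √(-111244322/31329) = I*√111244322/177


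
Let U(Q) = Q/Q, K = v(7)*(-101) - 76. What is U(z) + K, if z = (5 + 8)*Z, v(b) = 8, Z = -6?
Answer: -883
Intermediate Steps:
z = -78 (z = (5 + 8)*(-6) = 13*(-6) = -78)
K = -884 (K = 8*(-101) - 76 = -808 - 76 = -884)
U(Q) = 1
U(z) + K = 1 - 884 = -883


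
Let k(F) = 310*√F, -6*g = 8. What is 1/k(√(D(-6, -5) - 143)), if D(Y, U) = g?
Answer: -3^(¼)*433^(¾)*I^(3/2)/134230 ≈ 0.00065808 - 0.00065808*I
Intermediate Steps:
g = -4/3 (g = -⅙*8 = -4/3 ≈ -1.3333)
D(Y, U) = -4/3
1/k(√(D(-6, -5) - 143)) = 1/(310*√(√(-4/3 - 143))) = 1/(310*√(√(-433/3))) = 1/(310*√(I*√1299/3)) = 1/(310*(3^(¾)*433^(¼)*√I/3)) = 1/(310*3^(¾)*433^(¼)*√I/3) = -3^(¼)*433^(¾)*I^(3/2)/134230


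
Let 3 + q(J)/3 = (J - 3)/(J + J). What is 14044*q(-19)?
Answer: -1938072/19 ≈ -1.0200e+5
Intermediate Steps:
q(J) = -9 + 3*(-3 + J)/(2*J) (q(J) = -9 + 3*((J - 3)/(J + J)) = -9 + 3*((-3 + J)/((2*J))) = -9 + 3*((-3 + J)*(1/(2*J))) = -9 + 3*((-3 + J)/(2*J)) = -9 + 3*(-3 + J)/(2*J))
14044*q(-19) = 14044*((3/2)*(-3 - 5*(-19))/(-19)) = 14044*((3/2)*(-1/19)*(-3 + 95)) = 14044*((3/2)*(-1/19)*92) = 14044*(-138/19) = -1938072/19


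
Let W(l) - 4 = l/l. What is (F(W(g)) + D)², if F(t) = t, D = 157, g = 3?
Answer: 26244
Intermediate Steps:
W(l) = 5 (W(l) = 4 + l/l = 4 + 1 = 5)
(F(W(g)) + D)² = (5 + 157)² = 162² = 26244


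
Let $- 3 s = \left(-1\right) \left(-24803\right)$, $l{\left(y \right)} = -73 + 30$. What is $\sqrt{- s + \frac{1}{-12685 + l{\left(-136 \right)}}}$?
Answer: $\frac{\sqrt{3013601378226}}{19092} \approx 90.927$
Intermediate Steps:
$l{\left(y \right)} = -43$
$s = - \frac{24803}{3}$ ($s = - \frac{\left(-1\right) \left(-24803\right)}{3} = \left(- \frac{1}{3}\right) 24803 = - \frac{24803}{3} \approx -8267.7$)
$\sqrt{- s + \frac{1}{-12685 + l{\left(-136 \right)}}} = \sqrt{\left(-1\right) \left(- \frac{24803}{3}\right) + \frac{1}{-12685 - 43}} = \sqrt{\frac{24803}{3} + \frac{1}{-12728}} = \sqrt{\frac{24803}{3} - \frac{1}{12728}} = \sqrt{\frac{315692581}{38184}} = \frac{\sqrt{3013601378226}}{19092}$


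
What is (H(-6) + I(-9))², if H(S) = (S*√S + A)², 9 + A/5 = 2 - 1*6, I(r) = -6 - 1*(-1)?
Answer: 12381616 + 6246240*I*√6 ≈ 1.2382e+7 + 1.53e+7*I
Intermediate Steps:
I(r) = -5 (I(r) = -6 + 1 = -5)
A = -65 (A = -45 + 5*(2 - 1*6) = -45 + 5*(2 - 6) = -45 + 5*(-4) = -45 - 20 = -65)
H(S) = (-65 + S^(3/2))² (H(S) = (S*√S - 65)² = (S^(3/2) - 65)² = (-65 + S^(3/2))²)
(H(-6) + I(-9))² = ((-65 + (-6)^(3/2))² - 5)² = ((-65 - 6*I*√6)² - 5)² = (-5 + (-65 - 6*I*√6)²)²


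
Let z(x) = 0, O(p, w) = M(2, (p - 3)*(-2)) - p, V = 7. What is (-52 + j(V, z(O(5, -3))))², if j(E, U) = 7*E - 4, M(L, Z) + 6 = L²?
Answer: 49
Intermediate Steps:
M(L, Z) = -6 + L²
O(p, w) = -2 - p (O(p, w) = (-6 + 2²) - p = (-6 + 4) - p = -2 - p)
j(E, U) = -4 + 7*E
(-52 + j(V, z(O(5, -3))))² = (-52 + (-4 + 7*7))² = (-52 + (-4 + 49))² = (-52 + 45)² = (-7)² = 49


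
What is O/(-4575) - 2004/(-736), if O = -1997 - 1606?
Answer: 985009/280600 ≈ 3.5104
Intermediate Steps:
O = -3603
O/(-4575) - 2004/(-736) = -3603/(-4575) - 2004/(-736) = -3603*(-1/4575) - 2004*(-1/736) = 1201/1525 + 501/184 = 985009/280600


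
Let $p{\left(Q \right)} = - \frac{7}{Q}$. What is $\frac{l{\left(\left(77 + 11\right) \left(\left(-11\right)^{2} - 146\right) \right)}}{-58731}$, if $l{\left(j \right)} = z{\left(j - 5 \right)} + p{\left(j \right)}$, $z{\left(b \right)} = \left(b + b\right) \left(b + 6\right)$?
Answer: $- \frac{21334698007}{129208200} \approx -165.12$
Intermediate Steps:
$z{\left(b \right)} = 2 b \left(6 + b\right)$
$l{\left(j \right)} = - \frac{7}{j} + 2 \left(1 + j\right) \left(-5 + j\right)$ ($l{\left(j \right)} = 2 \left(j - 5\right) \left(6 + \left(j - 5\right)\right) - \frac{7}{j} = 2 \left(-5 + j\right) \left(6 + \left(-5 + j\right)\right) - \frac{7}{j} = 2 \left(-5 + j\right) \left(1 + j\right) - \frac{7}{j} = 2 \left(1 + j\right) \left(-5 + j\right) - \frac{7}{j} = - \frac{7}{j} + 2 \left(1 + j\right) \left(-5 + j\right)$)
$\frac{l{\left(\left(77 + 11\right) \left(\left(-11\right)^{2} - 146\right) \right)}}{-58731} = \frac{\frac{1}{\left(77 + 11\right) \left(\left(-11\right)^{2} - 146\right)} \left(-7 + 2 \left(77 + 11\right) \left(\left(-11\right)^{2} - 146\right) \left(1 + \left(77 + 11\right) \left(\left(-11\right)^{2} - 146\right)\right) \left(-5 + \left(77 + 11\right) \left(\left(-11\right)^{2} - 146\right)\right)\right)}{-58731} = \frac{-7 + 2 \cdot 88 \left(121 - 146\right) \left(1 + 88 \left(121 - 146\right)\right) \left(-5 + 88 \left(121 - 146\right)\right)}{88 \left(121 - 146\right)} \left(- \frac{1}{58731}\right) = \frac{-7 + 2 \cdot 88 \left(-25\right) \left(1 + 88 \left(-25\right)\right) \left(-5 + 88 \left(-25\right)\right)}{88 \left(-25\right)} \left(- \frac{1}{58731}\right) = \frac{-7 + 2 \left(-2200\right) \left(1 - 2200\right) \left(-5 - 2200\right)}{-2200} \left(- \frac{1}{58731}\right) = - \frac{-7 + 2 \left(-2200\right) \left(-2199\right) \left(-2205\right)}{2200} \left(- \frac{1}{58731}\right) = - \frac{-7 - 21334698000}{2200} \left(- \frac{1}{58731}\right) = \left(- \frac{1}{2200}\right) \left(-21334698007\right) \left(- \frac{1}{58731}\right) = \frac{21334698007}{2200} \left(- \frac{1}{58731}\right) = - \frac{21334698007}{129208200}$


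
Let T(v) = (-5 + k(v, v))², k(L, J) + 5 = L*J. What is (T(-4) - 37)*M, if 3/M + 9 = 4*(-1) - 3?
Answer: 3/16 ≈ 0.18750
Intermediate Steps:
k(L, J) = -5 + J*L (k(L, J) = -5 + L*J = -5 + J*L)
T(v) = (-10 + v²)² (T(v) = (-5 + (-5 + v*v))² = (-5 + (-5 + v²))² = (-10 + v²)²)
M = -3/16 (M = 3/(-9 + (4*(-1) - 3)) = 3/(-9 + (-4 - 3)) = 3/(-9 - 7) = 3/(-16) = 3*(-1/16) = -3/16 ≈ -0.18750)
(T(-4) - 37)*M = ((-10 + (-4)²)² - 37)*(-3/16) = ((-10 + 16)² - 37)*(-3/16) = (6² - 37)*(-3/16) = (36 - 37)*(-3/16) = -1*(-3/16) = 3/16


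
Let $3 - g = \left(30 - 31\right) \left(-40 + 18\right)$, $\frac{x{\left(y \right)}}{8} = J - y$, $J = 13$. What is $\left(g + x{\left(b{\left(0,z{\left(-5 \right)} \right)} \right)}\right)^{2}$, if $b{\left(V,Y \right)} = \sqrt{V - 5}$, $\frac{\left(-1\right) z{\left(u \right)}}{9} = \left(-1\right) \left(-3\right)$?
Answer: $6905 - 1360 i \sqrt{5} \approx 6905.0 - 3041.1 i$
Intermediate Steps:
$z{\left(u \right)} = -27$ ($z{\left(u \right)} = - 9 \left(\left(-1\right) \left(-3\right)\right) = \left(-9\right) 3 = -27$)
$b{\left(V,Y \right)} = \sqrt{-5 + V}$
$x{\left(y \right)} = 104 - 8 y$ ($x{\left(y \right)} = 8 \left(13 - y\right) = 104 - 8 y$)
$g = -19$ ($g = 3 - \left(30 - 31\right) \left(-40 + 18\right) = 3 - \left(-1\right) \left(-22\right) = 3 - 22 = -19$)
$\left(g + x{\left(b{\left(0,z{\left(-5 \right)} \right)} \right)}\right)^{2} = \left(-19 + \left(104 - 8 \sqrt{-5 + 0}\right)\right)^{2} = \left(-19 + \left(104 - 8 \sqrt{-5}\right)\right)^{2} = \left(-19 + \left(104 - 8 i \sqrt{5}\right)\right)^{2} = \left(85 - 8 i \sqrt{5}\right)^{2}$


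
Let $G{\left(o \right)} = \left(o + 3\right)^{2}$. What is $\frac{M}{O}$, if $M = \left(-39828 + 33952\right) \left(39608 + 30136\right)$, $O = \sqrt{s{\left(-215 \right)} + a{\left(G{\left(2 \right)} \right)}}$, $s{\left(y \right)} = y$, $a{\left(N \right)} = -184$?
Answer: $\frac{136605248 i \sqrt{399}}{133} \approx 2.0516 \cdot 10^{7} i$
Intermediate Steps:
$G{\left(o \right)} = \left(3 + o\right)^{2}$
$O = i \sqrt{399}$ ($O = \sqrt{-215 - 184} = \sqrt{-399} = i \sqrt{399} \approx 19.975 i$)
$M = -409815744$ ($M = \left(-5876\right) 69744 = -409815744$)
$\frac{M}{O} = - \frac{409815744}{i \sqrt{399}} = - 409815744 \left(- \frac{i \sqrt{399}}{399}\right) = \frac{136605248 i \sqrt{399}}{133}$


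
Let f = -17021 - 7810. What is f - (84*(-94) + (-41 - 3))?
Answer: -16891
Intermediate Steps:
f = -24831
f - (84*(-94) + (-41 - 3)) = -24831 - (84*(-94) + (-41 - 3)) = -24831 - (-7896 - 44) = -24831 - 1*(-7940) = -24831 + 7940 = -16891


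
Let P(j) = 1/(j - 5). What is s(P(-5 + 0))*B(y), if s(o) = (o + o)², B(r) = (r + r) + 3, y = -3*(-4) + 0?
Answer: 27/25 ≈ 1.0800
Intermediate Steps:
P(j) = 1/(-5 + j)
y = 12 (y = 12 + 0 = 12)
B(r) = 3 + 2*r (B(r) = 2*r + 3 = 3 + 2*r)
s(o) = 4*o² (s(o) = (2*o)² = 4*o²)
s(P(-5 + 0))*B(y) = (4*(1/(-5 + (-5 + 0)))²)*(3 + 2*12) = (4*(1/(-5 - 5))²)*(3 + 24) = (4*(1/(-10))²)*27 = (4*(-⅒)²)*27 = (4*(1/100))*27 = (1/25)*27 = 27/25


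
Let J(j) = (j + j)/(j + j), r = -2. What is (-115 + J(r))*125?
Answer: -14250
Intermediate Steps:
J(j) = 1 (J(j) = (2*j)/((2*j)) = (2*j)*(1/(2*j)) = 1)
(-115 + J(r))*125 = (-115 + 1)*125 = -114*125 = -14250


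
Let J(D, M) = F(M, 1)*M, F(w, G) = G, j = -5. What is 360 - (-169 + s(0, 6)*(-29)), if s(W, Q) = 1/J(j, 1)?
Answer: 558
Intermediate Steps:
J(D, M) = M (J(D, M) = 1*M = M)
s(W, Q) = 1 (s(W, Q) = 1/1 = 1)
360 - (-169 + s(0, 6)*(-29)) = 360 - (-169 + 1*(-29)) = 360 - (-169 - 29) = 360 - 1*(-198) = 360 + 198 = 558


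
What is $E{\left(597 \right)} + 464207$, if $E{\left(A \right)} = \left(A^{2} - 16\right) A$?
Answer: $213230828$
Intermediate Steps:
$E{\left(A \right)} = A \left(-16 + A^{2}\right)$ ($E{\left(A \right)} = \left(-16 + A^{2}\right) A = A \left(-16 + A^{2}\right)$)
$E{\left(597 \right)} + 464207 = 597 \left(-16 + 597^{2}\right) + 464207 = 597 \left(-16 + 356409\right) + 464207 = 597 \cdot 356393 + 464207 = 212766621 + 464207 = 213230828$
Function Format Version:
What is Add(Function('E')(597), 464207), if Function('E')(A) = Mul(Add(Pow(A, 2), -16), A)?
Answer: 213230828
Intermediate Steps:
Function('E')(A) = Mul(A, Add(-16, Pow(A, 2))) (Function('E')(A) = Mul(Add(-16, Pow(A, 2)), A) = Mul(A, Add(-16, Pow(A, 2))))
Add(Function('E')(597), 464207) = Add(Mul(597, Add(-16, Pow(597, 2))), 464207) = Add(Mul(597, Add(-16, 356409)), 464207) = Add(Mul(597, 356393), 464207) = Add(212766621, 464207) = 213230828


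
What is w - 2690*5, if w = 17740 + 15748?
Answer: 20038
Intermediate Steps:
w = 33488
w - 2690*5 = 33488 - 2690*5 = 33488 - 13450 = 20038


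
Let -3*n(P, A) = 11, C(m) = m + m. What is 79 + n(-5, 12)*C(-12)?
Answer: 167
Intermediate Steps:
C(m) = 2*m
n(P, A) = -11/3 (n(P, A) = -1/3*11 = -11/3)
79 + n(-5, 12)*C(-12) = 79 - 22*(-12)/3 = 79 - 11/3*(-24) = 79 + 88 = 167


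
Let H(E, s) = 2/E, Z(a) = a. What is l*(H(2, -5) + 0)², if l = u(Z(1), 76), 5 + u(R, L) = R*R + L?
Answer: 72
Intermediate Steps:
u(R, L) = -5 + L + R² (u(R, L) = -5 + (R*R + L) = -5 + (R² + L) = -5 + (L + R²) = -5 + L + R²)
l = 72 (l = -5 + 76 + 1² = -5 + 76 + 1 = 72)
l*(H(2, -5) + 0)² = 72*(2/2 + 0)² = 72*(2*(½) + 0)² = 72*(1 + 0)² = 72*1² = 72*1 = 72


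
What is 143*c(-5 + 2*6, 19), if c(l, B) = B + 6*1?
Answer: 3575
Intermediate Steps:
c(l, B) = 6 + B (c(l, B) = B + 6 = 6 + B)
143*c(-5 + 2*6, 19) = 143*(6 + 19) = 143*25 = 3575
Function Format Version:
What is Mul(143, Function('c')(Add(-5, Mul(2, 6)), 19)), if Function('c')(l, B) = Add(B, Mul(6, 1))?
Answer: 3575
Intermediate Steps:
Function('c')(l, B) = Add(6, B) (Function('c')(l, B) = Add(B, 6) = Add(6, B))
Mul(143, Function('c')(Add(-5, Mul(2, 6)), 19)) = Mul(143, Add(6, 19)) = Mul(143, 25) = 3575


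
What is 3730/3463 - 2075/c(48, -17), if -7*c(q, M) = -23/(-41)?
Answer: 2062388865/79649 ≈ 25893.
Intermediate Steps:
c(q, M) = -23/287 (c(q, M) = -(-23)/(7*(-41)) = -(-23)*(-1)/(7*41) = -⅐*23/41 = -23/287)
3730/3463 - 2075/c(48, -17) = 3730/3463 - 2075/(-23/287) = 3730*(1/3463) - 2075*(-287/23) = 3730/3463 + 595525/23 = 2062388865/79649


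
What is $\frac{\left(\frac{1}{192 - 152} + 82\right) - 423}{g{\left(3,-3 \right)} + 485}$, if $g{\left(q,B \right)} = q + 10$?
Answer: $- \frac{13639}{19920} \approx -0.68469$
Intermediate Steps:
$g{\left(q,B \right)} = 10 + q$
$\frac{\left(\frac{1}{192 - 152} + 82\right) - 423}{g{\left(3,-3 \right)} + 485} = \frac{\left(\frac{1}{192 - 152} + 82\right) - 423}{\left(10 + 3\right) + 485} = \frac{\left(\frac{1}{40} + 82\right) - 423}{13 + 485} = \frac{\left(\frac{1}{40} + 82\right) - 423}{498} = \left(\frac{3281}{40} - 423\right) \frac{1}{498} = \left(- \frac{13639}{40}\right) \frac{1}{498} = - \frac{13639}{19920}$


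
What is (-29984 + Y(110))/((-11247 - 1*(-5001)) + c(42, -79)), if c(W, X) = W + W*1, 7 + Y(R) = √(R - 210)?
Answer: 769/158 - 5*I/3081 ≈ 4.8671 - 0.0016229*I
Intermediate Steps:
Y(R) = -7 + √(-210 + R) (Y(R) = -7 + √(R - 210) = -7 + √(-210 + R))
c(W, X) = 2*W (c(W, X) = W + W = 2*W)
(-29984 + Y(110))/((-11247 - 1*(-5001)) + c(42, -79)) = (-29984 + (-7 + √(-210 + 110)))/((-11247 - 1*(-5001)) + 2*42) = (-29984 + (-7 + √(-100)))/((-11247 + 5001) + 84) = (-29984 + (-7 + 10*I))/(-6246 + 84) = (-29991 + 10*I)/(-6162) = (-29991 + 10*I)*(-1/6162) = 769/158 - 5*I/3081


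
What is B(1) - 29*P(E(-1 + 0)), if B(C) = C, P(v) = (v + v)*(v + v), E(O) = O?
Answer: -115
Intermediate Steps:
P(v) = 4*v² (P(v) = (2*v)*(2*v) = 4*v²)
B(1) - 29*P(E(-1 + 0)) = 1 - 116*(-1 + 0)² = 1 - 116*(-1)² = 1 - 116 = -115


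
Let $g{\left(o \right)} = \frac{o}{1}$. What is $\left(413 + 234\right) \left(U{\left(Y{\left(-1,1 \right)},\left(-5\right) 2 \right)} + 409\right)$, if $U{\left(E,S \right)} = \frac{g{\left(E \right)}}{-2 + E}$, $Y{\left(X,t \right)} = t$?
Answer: $263976$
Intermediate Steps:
$g{\left(o \right)} = o$ ($g{\left(o \right)} = o 1 = o$)
$U{\left(E,S \right)} = \frac{E}{-2 + E}$
$\left(413 + 234\right) \left(U{\left(Y{\left(-1,1 \right)},\left(-5\right) 2 \right)} + 409\right) = \left(413 + 234\right) \left(1 \frac{1}{-2 + 1} + 409\right) = 647 \left(1 \frac{1}{-1} + 409\right) = 647 \left(1 \left(-1\right) + 409\right) = 647 \left(-1 + 409\right) = 647 \cdot 408 = 263976$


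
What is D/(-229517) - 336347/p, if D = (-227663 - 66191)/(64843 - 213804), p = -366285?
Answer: 11499287474317049/12522947840665545 ≈ 0.91826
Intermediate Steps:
D = 293854/148961 (D = -293854/(-148961) = -293854*(-1/148961) = 293854/148961 ≈ 1.9727)
D/(-229517) - 336347/p = (293854/148961)/(-229517) - 336347/(-366285) = (293854/148961)*(-1/229517) - 336347*(-1/366285) = -293854/34189081837 + 336347/366285 = 11499287474317049/12522947840665545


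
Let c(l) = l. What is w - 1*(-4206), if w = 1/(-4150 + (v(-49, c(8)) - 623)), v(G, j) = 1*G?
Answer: 20281331/4822 ≈ 4206.0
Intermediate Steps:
v(G, j) = G
w = -1/4822 (w = 1/(-4150 + (-49 - 623)) = 1/(-4150 - 672) = 1/(-4822) = -1/4822 ≈ -0.00020738)
w - 1*(-4206) = -1/4822 - 1*(-4206) = -1/4822 + 4206 = 20281331/4822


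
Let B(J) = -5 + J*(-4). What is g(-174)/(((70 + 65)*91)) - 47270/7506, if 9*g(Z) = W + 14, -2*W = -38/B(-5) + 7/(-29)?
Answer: -84201371957/13370625450 ≈ -6.2975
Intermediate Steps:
B(J) = -5 - 4*J
W = 1207/870 (W = -(-38/(-5 - 4*(-5)) + 7/(-29))/2 = -(-38/(-5 + 20) + 7*(-1/29))/2 = -(-38/15 - 7/29)/2 = -1/2*(-1207/435) = 1207/870 ≈ 1.3874)
g(Z) = 13387/7830 (g(Z) = (1207/870 + 14)/9 = (1/9)*(13387/870) = 13387/7830)
g(-174)/(((70 + 65)*91)) - 47270/7506 = 13387/(7830*(((70 + 65)*91))) - 47270/7506 = 13387/(7830*((135*91))) - 47270*1/7506 = (13387/7830)/12285 - 23635/3753 = (13387/7830)*(1/12285) - 23635/3753 = 13387/96191550 - 23635/3753 = -84201371957/13370625450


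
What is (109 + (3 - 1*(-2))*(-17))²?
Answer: 576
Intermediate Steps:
(109 + (3 - 1*(-2))*(-17))² = (109 + (3 + 2)*(-17))² = (109 + 5*(-17))² = (109 - 85)² = 24² = 576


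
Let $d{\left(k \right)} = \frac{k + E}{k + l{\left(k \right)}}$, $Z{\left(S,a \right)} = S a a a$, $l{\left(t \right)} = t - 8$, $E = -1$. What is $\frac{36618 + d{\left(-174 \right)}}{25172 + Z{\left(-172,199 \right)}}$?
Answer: $- \frac{13036183}{482535876736} \approx -2.7016 \cdot 10^{-5}$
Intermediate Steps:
$l{\left(t \right)} = -8 + t$
$Z{\left(S,a \right)} = S a^{3}$ ($Z{\left(S,a \right)} = S a a^{2} = S a^{3}$)
$d{\left(k \right)} = \frac{-1 + k}{-8 + 2 k}$ ($d{\left(k \right)} = \frac{k - 1}{k + \left(-8 + k\right)} = \frac{-1 + k}{-8 + 2 k}$)
$\frac{36618 + d{\left(-174 \right)}}{25172 + Z{\left(-172,199 \right)}} = \frac{36618 + \frac{-1 - 174}{2 \left(-4 - 174\right)}}{25172 - 172 \cdot 199^{3}} = \frac{36618 + \frac{1}{2} \frac{1}{-178} \left(-175\right)}{25172 - 1355463028} = \frac{36618 + \frac{1}{2} \left(- \frac{1}{178}\right) \left(-175\right)}{25172 - 1355463028} = \frac{36618 + \frac{175}{356}}{-1355437856} = \frac{13036183}{356} \left(- \frac{1}{1355437856}\right) = - \frac{13036183}{482535876736}$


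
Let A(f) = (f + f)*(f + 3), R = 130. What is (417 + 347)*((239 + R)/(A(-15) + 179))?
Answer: 281916/539 ≈ 523.04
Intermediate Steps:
A(f) = 2*f*(3 + f) (A(f) = (2*f)*(3 + f) = 2*f*(3 + f))
(417 + 347)*((239 + R)/(A(-15) + 179)) = (417 + 347)*((239 + 130)/(2*(-15)*(3 - 15) + 179)) = 764*(369/(2*(-15)*(-12) + 179)) = 764*(369/(360 + 179)) = 764*(369/539) = 281916/539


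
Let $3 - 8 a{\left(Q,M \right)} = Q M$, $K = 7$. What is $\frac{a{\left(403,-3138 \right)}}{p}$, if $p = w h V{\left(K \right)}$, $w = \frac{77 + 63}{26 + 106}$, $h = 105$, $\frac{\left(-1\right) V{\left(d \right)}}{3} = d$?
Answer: $- \frac{4636929}{68600} \approx -67.594$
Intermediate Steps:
$V{\left(d \right)} = - 3 d$
$w = \frac{35}{33}$ ($w = \frac{140}{132} = 140 \cdot \frac{1}{132} = \frac{35}{33} \approx 1.0606$)
$a{\left(Q,M \right)} = \frac{3}{8} - \frac{M Q}{8}$ ($a{\left(Q,M \right)} = \frac{3}{8} - \frac{Q M}{8} = \frac{3}{8} - \frac{M Q}{8}$)
$p = - \frac{25725}{11}$ ($p = \frac{35}{33} \cdot 105 \left(\left(-3\right) 7\right) = \frac{1225}{11} \left(-21\right) = - \frac{25725}{11} \approx -2338.6$)
$\frac{a{\left(403,-3138 \right)}}{p} = \frac{\frac{3}{8} - \left(- \frac{1569}{4}\right) 403}{- \frac{25725}{11}} = \left(\frac{3}{8} + \frac{632307}{4}\right) \left(- \frac{11}{25725}\right) = \frac{1264617}{8} \left(- \frac{11}{25725}\right) = - \frac{4636929}{68600}$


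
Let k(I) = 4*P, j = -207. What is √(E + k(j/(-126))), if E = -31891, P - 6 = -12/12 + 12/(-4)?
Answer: I*√31883 ≈ 178.56*I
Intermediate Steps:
P = 2 (P = 6 + (-12/12 + 12/(-4)) = 6 + (-12*1/12 + 12*(-¼)) = 6 + (-1 - 3) = 6 - 4 = 2)
k(I) = 8 (k(I) = 4*2 = 8)
√(E + k(j/(-126))) = √(-31891 + 8) = √(-31883) = I*√31883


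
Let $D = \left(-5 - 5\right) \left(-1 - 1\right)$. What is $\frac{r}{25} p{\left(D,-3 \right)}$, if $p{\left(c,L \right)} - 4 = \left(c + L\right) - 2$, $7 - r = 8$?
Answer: $- \frac{19}{25} \approx -0.76$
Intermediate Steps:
$r = -1$ ($r = 7 - 8 = -1$)
$D = 20$ ($D = \left(-10\right) \left(-2\right) = 20$)
$p{\left(c,L \right)} = 2 + L + c$ ($p{\left(c,L \right)} = 4 - \left(2 - L - c\right) = 4 + \left(-2 + L + c\right) = 2 + L + c$)
$\frac{r}{25} p{\left(D,-3 \right)} = - \frac{1}{25} \left(2 - 3 + 20\right) = \left(-1\right) \frac{1}{25} \cdot 19 = \left(- \frac{1}{25}\right) 19 = - \frac{19}{25}$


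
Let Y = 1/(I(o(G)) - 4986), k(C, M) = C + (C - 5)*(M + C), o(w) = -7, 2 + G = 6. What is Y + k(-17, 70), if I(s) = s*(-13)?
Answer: -5790786/4895 ≈ -1183.0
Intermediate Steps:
G = 4 (G = -2 + 6 = 4)
k(C, M) = C + (-5 + C)*(C + M)
I(s) = -13*s
Y = -1/4895 (Y = 1/(-13*(-7) - 4986) = 1/(91 - 4986) = 1/(-4895) = -1/4895 ≈ -0.00020429)
Y + k(-17, 70) = -1/4895 + ((-17)² - 5*70 - 4*(-17) - 17*70) = -1/4895 + (289 - 350 + 68 - 1190) = -1/4895 - 1183 = -5790786/4895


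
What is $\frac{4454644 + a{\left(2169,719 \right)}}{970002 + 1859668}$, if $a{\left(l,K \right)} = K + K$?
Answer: $\frac{2228041}{1414835} \approx 1.5748$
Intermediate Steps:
$a{\left(l,K \right)} = 2 K$
$\frac{4454644 + a{\left(2169,719 \right)}}{970002 + 1859668} = \frac{4454644 + 2 \cdot 719}{970002 + 1859668} = \frac{4454644 + 1438}{2829670} = 4456082 \cdot \frac{1}{2829670} = \frac{2228041}{1414835}$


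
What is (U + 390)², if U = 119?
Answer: 259081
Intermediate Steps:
(U + 390)² = (119 + 390)² = 509² = 259081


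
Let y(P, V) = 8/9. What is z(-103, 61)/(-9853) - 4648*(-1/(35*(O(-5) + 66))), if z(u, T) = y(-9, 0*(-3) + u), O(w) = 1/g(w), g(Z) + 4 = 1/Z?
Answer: 1236456848/612314685 ≈ 2.0193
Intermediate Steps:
g(Z) = -4 + 1/Z
O(w) = 1/(-4 + 1/w)
y(P, V) = 8/9 (y(P, V) = 8*(1/9) = 8/9)
z(u, T) = 8/9
z(-103, 61)/(-9853) - 4648*(-1/(35*(O(-5) + 66))) = (8/9)/(-9853) - 4648*(-1/(35*(-1*(-5)/(-1 + 4*(-5)) + 66))) = (8/9)*(-1/9853) - 4648*(-1/(35*(-1*(-5)/(-1 - 20) + 66))) = -8/88677 - 4648*(-1/(35*(-1*(-5)/(-21) + 66))) = -8/88677 - 4648*(-1/(35*(-1*(-5)*(-1/21) + 66))) = -8/88677 - 4648*(-1/(35*(-5/21 + 66))) = -8/88677 - 4648/((1381/21)*(-35)) = -8/88677 - 4648/(-6905/3) = -8/88677 - 4648*(-3/6905) = -8/88677 + 13944/6905 = 1236456848/612314685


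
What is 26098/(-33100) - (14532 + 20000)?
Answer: -571517649/16550 ≈ -34533.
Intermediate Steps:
26098/(-33100) - (14532 + 20000) = 26098*(-1/33100) - 1*34532 = -13049/16550 - 34532 = -571517649/16550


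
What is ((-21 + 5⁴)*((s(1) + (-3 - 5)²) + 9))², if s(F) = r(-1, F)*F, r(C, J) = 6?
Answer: 2276816656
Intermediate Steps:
s(F) = 6*F
((-21 + 5⁴)*((s(1) + (-3 - 5)²) + 9))² = ((-21 + 5⁴)*((6*1 + (-3 - 5)²) + 9))² = ((-21 + 625)*((6 + (-8)²) + 9))² = (604*((6 + 64) + 9))² = (604*(70 + 9))² = (604*79)² = 47716² = 2276816656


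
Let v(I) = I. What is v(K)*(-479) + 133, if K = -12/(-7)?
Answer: -4817/7 ≈ -688.14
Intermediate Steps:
K = 12/7 (K = -12*(-1/7) = 12/7 ≈ 1.7143)
v(K)*(-479) + 133 = (12/7)*(-479) + 133 = -5748/7 + 133 = -4817/7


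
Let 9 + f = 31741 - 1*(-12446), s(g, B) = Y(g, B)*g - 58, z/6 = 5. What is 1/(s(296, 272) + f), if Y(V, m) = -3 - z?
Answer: 1/34352 ≈ 2.9110e-5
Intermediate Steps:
z = 30 (z = 6*5 = 30)
Y(V, m) = -33 (Y(V, m) = -3 - 1*30 = -3 - 30 = -33)
s(g, B) = -58 - 33*g (s(g, B) = -33*g - 58 = -58 - 33*g)
f = 44178 (f = -9 + (31741 - 1*(-12446)) = -9 + (31741 + 12446) = -9 + 44187 = 44178)
1/(s(296, 272) + f) = 1/((-58 - 33*296) + 44178) = 1/((-58 - 9768) + 44178) = 1/(-9826 + 44178) = 1/34352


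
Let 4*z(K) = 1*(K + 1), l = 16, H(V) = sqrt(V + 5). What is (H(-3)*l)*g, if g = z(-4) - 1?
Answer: -28*sqrt(2) ≈ -39.598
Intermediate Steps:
H(V) = sqrt(5 + V)
z(K) = 1/4 + K/4 (z(K) = (1*(K + 1))/4 = (1*(1 + K))/4 = (1 + K)/4 = 1/4 + K/4)
g = -7/4 (g = (1/4 + (1/4)*(-4)) - 1 = (1/4 - 1) - 1 = -3/4 - 1 = -7/4 ≈ -1.7500)
(H(-3)*l)*g = (sqrt(5 - 3)*16)*(-7/4) = (sqrt(2)*16)*(-7/4) = (16*sqrt(2))*(-7/4) = -28*sqrt(2)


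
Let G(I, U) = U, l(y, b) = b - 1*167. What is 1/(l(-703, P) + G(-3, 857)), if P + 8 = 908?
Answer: 1/1590 ≈ 0.00062893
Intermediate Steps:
P = 900 (P = -8 + 908 = 900)
l(y, b) = -167 + b (l(y, b) = b - 167 = -167 + b)
1/(l(-703, P) + G(-3, 857)) = 1/((-167 + 900) + 857) = 1/(733 + 857) = 1/1590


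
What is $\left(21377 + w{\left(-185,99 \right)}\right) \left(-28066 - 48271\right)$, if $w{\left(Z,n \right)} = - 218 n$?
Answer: $15649085$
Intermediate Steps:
$\left(21377 + w{\left(-185,99 \right)}\right) \left(-28066 - 48271\right) = \left(21377 - 21582\right) \left(-28066 - 48271\right) = \left(21377 - 21582\right) \left(-76337\right) = \left(-205\right) \left(-76337\right) = 15649085$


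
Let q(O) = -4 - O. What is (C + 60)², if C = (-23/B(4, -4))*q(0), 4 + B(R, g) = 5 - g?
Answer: 153664/25 ≈ 6146.6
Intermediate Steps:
B(R, g) = 1 - g (B(R, g) = -4 + (5 - g) = 1 - g)
C = 92/5 (C = (-23/(1 - 1*(-4)))*(-4 - 1*0) = (-23/(1 + 4))*(-4 + 0) = -23/5*(-4) = 92/5 ≈ 18.400)
(C + 60)² = (92/5 + 60)² = (392/5)² = 153664/25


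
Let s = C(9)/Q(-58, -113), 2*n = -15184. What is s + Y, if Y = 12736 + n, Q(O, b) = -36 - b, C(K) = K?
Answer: 396097/77 ≈ 5144.1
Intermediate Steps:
n = -7592 (n = (1/2)*(-15184) = -7592)
Y = 5144 (Y = 12736 - 7592 = 5144)
s = 9/77 (s = 9/(-36 - 1*(-113)) = 9/(-36 + 113) = 9/77 ≈ 0.11688)
s + Y = 9/77 + 5144 = 396097/77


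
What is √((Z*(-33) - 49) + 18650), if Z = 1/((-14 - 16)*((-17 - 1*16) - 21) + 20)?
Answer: √12507298870/820 ≈ 136.39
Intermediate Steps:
Z = 1/1640 (Z = 1/(-30*((-17 - 16) - 21) + 20) = 1/(-30*(-33 - 21) + 20) = 1/(-30*(-54) + 20) = 1/(1620 + 20) = 1/1640 ≈ 0.00060976)
√((Z*(-33) - 49) + 18650) = √(((1/1640)*(-33) - 49) + 18650) = √((-33/1640 - 49) + 18650) = √(-80393/1640 + 18650) = √(30505607/1640) = √12507298870/820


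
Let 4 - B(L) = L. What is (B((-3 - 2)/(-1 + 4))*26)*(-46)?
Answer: -20332/3 ≈ -6777.3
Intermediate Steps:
B(L) = 4 - L
(B((-3 - 2)/(-1 + 4))*26)*(-46) = ((4 - (-3 - 2)/(-1 + 4))*26)*(-46) = ((4 - (-5)/3)*26)*(-46) = ((4 - 1*(-5/3))*26)*(-46) = ((4 + 5/3)*26)*(-46) = ((17/3)*26)*(-46) = (442/3)*(-46) = -20332/3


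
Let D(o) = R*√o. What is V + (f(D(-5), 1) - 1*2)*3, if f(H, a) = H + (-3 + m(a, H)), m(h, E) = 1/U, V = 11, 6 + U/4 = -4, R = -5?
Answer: -163/40 - 15*I*√5 ≈ -4.075 - 33.541*I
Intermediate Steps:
U = -40 (U = -24 + 4*(-4) = -24 - 16 = -40)
D(o) = -5*√o
m(h, E) = -1/40 (m(h, E) = 1/(-40) = -1/40)
f(H, a) = -121/40 + H (f(H, a) = H + (-3 - 1/40) = H - 121/40 = -121/40 + H)
V + (f(D(-5), 1) - 1*2)*3 = 11 + ((-121/40 - 5*I*√5) - 1*2)*3 = 11 + ((-121/40 - 5*I*√5) - 2)*3 = 11 + (-201/40 - 5*I*√5)*3 = 11 + (-603/40 - 15*I*√5) = -163/40 - 15*I*√5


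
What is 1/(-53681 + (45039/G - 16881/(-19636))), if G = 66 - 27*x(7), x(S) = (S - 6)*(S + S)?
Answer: -510536/27479342927 ≈ -1.8579e-5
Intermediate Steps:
x(S) = 2*S*(-6 + S) (x(S) = (-6 + S)*(2*S) = 2*S*(-6 + S))
G = -312 (G = 66 - 54*7*(-6 + 7) = 66 - 54*7 = 66 - 27*14 = 66 - 378 = -312)
1/(-53681 + (45039/G - 16881/(-19636))) = 1/(-53681 + (45039/(-312) - 16881/(-19636))) = 1/(-53681 + (45039*(-1/312) - 16881*(-1/19636))) = 1/(-53681 + (-15013/104 + 16881/19636)) = 1/(-53681 - 73259911/510536) = 1/(-27479342927/510536) = -510536/27479342927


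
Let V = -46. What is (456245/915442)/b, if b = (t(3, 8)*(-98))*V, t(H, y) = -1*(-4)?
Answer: 456245/16507250144 ≈ 2.7639e-5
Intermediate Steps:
t(H, y) = 4
b = 18032 (b = (4*(-98))*(-46) = -392*(-46) = 18032)
(456245/915442)/b = (456245/915442)/18032 = (456245*(1/915442))*(1/18032) = (456245/915442)*(1/18032) = 456245/16507250144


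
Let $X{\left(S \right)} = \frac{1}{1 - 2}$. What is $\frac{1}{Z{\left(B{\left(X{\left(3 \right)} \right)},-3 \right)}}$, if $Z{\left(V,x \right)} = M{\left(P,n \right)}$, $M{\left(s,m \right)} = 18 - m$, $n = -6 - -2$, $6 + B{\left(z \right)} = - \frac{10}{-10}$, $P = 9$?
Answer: $\frac{1}{22} \approx 0.045455$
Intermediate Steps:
$X{\left(S \right)} = -1$ ($X{\left(S \right)} = \frac{1}{-1} = -1$)
$B{\left(z \right)} = -5$ ($B{\left(z \right)} = -6 - \frac{10}{-10} = -6 - -1 = -6 + 1 = -5$)
$n = -4$ ($n = -6 + 2 = -4$)
$Z{\left(V,x \right)} = 22$ ($Z{\left(V,x \right)} = 18 - -4 = 18 + 4 = 22$)
$\frac{1}{Z{\left(B{\left(X{\left(3 \right)} \right)},-3 \right)}} = \frac{1}{22}$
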